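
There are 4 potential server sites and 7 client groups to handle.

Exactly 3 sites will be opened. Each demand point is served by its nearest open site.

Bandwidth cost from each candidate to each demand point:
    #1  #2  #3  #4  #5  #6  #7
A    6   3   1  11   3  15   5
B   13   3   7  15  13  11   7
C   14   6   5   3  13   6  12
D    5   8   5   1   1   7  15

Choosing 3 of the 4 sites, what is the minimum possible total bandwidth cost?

Open {A, C, D}.
  #1→D 5, #2→A 3, #3→A 1, #4→D 1, #5→D 1, #6→C 6, #7→A 5  ⇒ total 22.
Compare {A, B, D}: total 23.
Compare {A, B, C}: total 27.
No size-3 selection does better; minimum is 22.

22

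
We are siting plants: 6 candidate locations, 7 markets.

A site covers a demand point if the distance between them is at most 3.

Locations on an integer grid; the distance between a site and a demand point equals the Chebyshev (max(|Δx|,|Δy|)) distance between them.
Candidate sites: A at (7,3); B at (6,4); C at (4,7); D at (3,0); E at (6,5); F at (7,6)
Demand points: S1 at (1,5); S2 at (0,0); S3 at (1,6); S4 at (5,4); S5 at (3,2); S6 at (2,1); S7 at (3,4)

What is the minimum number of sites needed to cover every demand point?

2

Coverage sets (demand points within 3 of each site):
  A: {S4}
  B: {S4, S5, S7}
  C: {S1, S3, S4, S7}
  D: {S2, S5, S6}
  E: {S4, S5, S7}
  F: {S4}
No single site covers all 7 demand points.
But {C, D} covers everything, so the minimum is 2.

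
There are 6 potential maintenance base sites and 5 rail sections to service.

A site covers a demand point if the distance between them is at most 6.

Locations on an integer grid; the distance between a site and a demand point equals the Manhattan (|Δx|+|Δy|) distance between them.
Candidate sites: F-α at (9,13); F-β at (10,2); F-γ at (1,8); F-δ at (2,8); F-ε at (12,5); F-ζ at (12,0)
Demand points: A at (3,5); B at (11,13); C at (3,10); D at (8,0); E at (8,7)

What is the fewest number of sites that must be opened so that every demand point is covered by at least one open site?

Coverage sets (demand points within 6 of each site):
  F-α: {B}
  F-β: {D}
  F-γ: {A, C}
  F-δ: {A, C}
  F-ε: {E}
  F-ζ: {D}
No 3 sites suffice: every size-3 union leaves at least one demand point uncovered.
But {F-α, F-β, F-γ, F-ε} covers everything, so the minimum is 4.

4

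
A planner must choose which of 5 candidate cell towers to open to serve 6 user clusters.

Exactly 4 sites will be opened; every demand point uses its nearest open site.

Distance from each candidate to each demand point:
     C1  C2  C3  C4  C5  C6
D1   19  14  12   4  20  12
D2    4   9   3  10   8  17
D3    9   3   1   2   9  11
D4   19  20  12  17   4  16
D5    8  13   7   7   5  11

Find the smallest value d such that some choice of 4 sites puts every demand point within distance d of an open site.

11

Open {D1, D2, D3, D4}.
  Farthest demand point is C6 at distance 11 (to D3); all others are ≤ 11.
With {D1, D2, D3, D5} the worst case is 11.
With {D1, D2, D4, D5} the worst case is 11.
No size-4 selection achieves below 11.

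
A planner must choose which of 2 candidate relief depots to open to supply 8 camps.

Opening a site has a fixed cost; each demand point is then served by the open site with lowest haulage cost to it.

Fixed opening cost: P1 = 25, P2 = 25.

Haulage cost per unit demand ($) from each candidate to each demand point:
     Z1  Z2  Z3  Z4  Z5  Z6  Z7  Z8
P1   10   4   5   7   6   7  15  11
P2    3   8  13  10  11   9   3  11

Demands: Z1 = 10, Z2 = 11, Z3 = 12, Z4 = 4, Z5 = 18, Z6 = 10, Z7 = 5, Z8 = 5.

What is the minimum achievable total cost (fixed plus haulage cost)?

460

Open {P1, P2}: assign each demand point to its cheapest open site.
  Z1→P2 10×3=30, Z2→P1 11×4=44, Z3→P1 12×5=60, Z4→P1 4×7=28, Z5→P1 18×6=108, Z6→P1 10×7=70, Z7→P2 5×3=15, Z8→P1 5×11=55
  haulage cost 410, fixed 50 → total 460.
Compare {P1}: haulage cost 540 + fixed 25 = 565.
Compare {P2}: haulage cost 672 + fixed 25 = 697.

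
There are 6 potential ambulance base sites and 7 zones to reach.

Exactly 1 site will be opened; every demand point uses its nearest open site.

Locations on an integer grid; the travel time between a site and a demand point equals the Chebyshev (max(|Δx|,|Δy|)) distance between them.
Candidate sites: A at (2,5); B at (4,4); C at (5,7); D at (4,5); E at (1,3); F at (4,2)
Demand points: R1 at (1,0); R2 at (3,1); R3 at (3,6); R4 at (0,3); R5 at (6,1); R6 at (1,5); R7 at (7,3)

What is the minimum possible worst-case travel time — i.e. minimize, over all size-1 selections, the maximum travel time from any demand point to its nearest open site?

Open {B}.
  Farthest demand point is R1 at travel time 4 (to B); all others are ≤ 4.
With {F} the worst case is 4.
With {A} the worst case is 5.
No size-1 selection achieves below 4.

4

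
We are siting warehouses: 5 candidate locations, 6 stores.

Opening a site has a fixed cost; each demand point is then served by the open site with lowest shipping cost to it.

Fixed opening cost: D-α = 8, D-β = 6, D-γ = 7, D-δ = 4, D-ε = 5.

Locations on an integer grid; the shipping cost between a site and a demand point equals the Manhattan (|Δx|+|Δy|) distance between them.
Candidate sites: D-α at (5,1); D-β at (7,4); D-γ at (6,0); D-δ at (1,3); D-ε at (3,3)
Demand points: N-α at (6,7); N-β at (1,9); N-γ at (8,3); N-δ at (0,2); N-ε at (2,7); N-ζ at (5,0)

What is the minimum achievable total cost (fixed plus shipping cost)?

Open {D-β, D-δ}: assign each demand point to its cheapest open site.
  N-α→D-β 4, N-β→D-δ 6, N-γ→D-β 2, N-δ→D-δ 2, N-ε→D-δ 5, N-ζ→D-β 6
  shipping cost 25, fixed 10 → total 35.
Compare {D-γ, D-δ}: shipping cost 26 + fixed 11 = 37.
Compare {D-β, D-γ, D-δ}: shipping cost 20 + fixed 17 = 37.
Compare {D-α, D-δ}: shipping cost 26 + fixed 12 = 38.
All other subsets cost ≥ 37. Minimum total cost: 35.

35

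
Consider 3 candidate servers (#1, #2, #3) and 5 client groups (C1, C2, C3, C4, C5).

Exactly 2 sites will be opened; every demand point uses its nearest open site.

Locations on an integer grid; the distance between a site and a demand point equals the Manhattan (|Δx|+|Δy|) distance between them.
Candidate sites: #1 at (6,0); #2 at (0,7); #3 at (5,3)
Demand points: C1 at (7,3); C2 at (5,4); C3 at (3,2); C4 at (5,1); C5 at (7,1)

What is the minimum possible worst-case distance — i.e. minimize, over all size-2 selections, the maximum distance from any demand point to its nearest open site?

Open {#1, #3}.
  Farthest demand point is C3 at distance 3 (to #3); all others are ≤ 3.
With {#2, #3} the worst case is 4.
With {#1, #2} the worst case is 5.
No size-2 selection achieves below 3.

3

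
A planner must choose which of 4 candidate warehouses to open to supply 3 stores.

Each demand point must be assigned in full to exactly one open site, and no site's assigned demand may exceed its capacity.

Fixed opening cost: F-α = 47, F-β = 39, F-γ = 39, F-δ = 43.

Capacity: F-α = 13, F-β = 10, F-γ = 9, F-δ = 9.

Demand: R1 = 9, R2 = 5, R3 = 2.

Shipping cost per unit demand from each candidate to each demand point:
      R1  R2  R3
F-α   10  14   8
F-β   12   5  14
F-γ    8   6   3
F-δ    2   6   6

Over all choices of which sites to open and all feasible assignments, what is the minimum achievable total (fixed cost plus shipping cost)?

136

Open {F-γ, F-δ}; cheapest assignment that respects the capacities:
  F-γ (cap 9, load 7): R2, R3 — cost 5×6 + 2×3 = 36
  F-δ (cap 9, load 9): R1 — cost 9×2 = 18
  Shipping 54, fixed 82 → total 136.
  Any other capacity-feasible assignment to {F-γ, F-δ} ships for at least 54.
Compare {F-β, F-δ}: its best feasible assignment gives total 153.
Compare {F-β, F-γ, F-δ}: its best feasible assignment gives total 170.
Every other set of open sites that can feasibly serve all demand totals ≥ 153 even under its best assignment. Minimum: 136.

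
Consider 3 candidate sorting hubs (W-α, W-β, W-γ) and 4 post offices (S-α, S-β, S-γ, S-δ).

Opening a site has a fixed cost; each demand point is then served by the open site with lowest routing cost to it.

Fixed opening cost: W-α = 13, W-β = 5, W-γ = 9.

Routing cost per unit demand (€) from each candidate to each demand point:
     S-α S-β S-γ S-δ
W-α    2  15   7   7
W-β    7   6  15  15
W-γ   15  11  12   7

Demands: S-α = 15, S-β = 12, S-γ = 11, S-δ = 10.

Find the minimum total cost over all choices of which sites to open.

267

Open {W-α, W-β}: assign each demand point to its cheapest open site.
  S-α→W-α 15×2=30, S-β→W-β 12×6=72, S-γ→W-α 11×7=77, S-δ→W-α 10×7=70
  routing cost 249, fixed 18 → total 267.
Compare {W-α, W-β, W-γ}: routing cost 249 + fixed 27 = 276.
Compare {W-α, W-γ}: routing cost 309 + fixed 22 = 331.
Compare {W-α}: routing cost 357 + fixed 13 = 370.
All other subsets cost ≥ 276. Minimum total cost: 267.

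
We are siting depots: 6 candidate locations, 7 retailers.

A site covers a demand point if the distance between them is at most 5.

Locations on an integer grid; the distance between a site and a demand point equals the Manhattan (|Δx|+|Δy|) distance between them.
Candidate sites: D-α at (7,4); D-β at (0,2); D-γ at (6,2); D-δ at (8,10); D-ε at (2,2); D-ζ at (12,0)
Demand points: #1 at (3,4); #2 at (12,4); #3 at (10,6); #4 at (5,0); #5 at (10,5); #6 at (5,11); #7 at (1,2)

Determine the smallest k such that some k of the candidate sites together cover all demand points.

3

Coverage sets (demand points within 5 of each site):
  D-α: {#1, #2, #3, #5}
  D-β: {#1, #7}
  D-γ: {#1, #4, #7}
  D-δ: {#6}
  D-ε: {#1, #4, #7}
  D-ζ: {#2}
No 2 sites suffice: every size-2 union leaves at least one demand point uncovered.
But {D-α, D-γ, D-δ} covers everything, so the minimum is 3.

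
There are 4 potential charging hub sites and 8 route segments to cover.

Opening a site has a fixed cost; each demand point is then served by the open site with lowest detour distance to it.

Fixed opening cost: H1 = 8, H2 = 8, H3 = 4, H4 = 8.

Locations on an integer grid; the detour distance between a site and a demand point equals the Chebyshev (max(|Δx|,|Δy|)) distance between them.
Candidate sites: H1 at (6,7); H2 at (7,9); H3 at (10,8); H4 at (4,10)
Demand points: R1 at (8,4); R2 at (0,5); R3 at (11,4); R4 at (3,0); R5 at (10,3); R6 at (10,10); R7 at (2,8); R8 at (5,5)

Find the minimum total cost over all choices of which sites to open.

43

Open {H1}: assign each demand point to its cheapest open site.
  R1→H1 3, R2→H1 6, R3→H1 5, R4→H1 7, R5→H1 4, R6→H1 4, R7→H1 4, R8→H1 2
  detour distance 35, fixed 8 → total 43.
Compare {H1, H3}: detour distance 32 + fixed 12 = 44.
Compare {H3, H4}: detour distance 35 + fixed 12 = 47.
Compare {H1, H4}: detour distance 32 + fixed 16 = 48.
All other subsets cost ≥ 44. Minimum total cost: 43.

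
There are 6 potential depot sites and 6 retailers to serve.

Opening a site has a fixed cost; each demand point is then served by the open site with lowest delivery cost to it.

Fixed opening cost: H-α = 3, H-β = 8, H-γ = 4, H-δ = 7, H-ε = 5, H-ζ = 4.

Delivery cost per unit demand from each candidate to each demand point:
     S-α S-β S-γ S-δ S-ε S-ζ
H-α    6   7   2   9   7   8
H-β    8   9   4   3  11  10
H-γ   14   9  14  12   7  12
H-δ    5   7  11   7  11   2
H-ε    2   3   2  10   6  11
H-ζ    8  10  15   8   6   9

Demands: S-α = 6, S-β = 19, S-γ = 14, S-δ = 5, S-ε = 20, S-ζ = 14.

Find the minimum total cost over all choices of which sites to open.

280

Open {H-β, H-δ, H-ε}: assign each demand point to its cheapest open site.
  S-α→H-ε 6×2=12, S-β→H-ε 19×3=57, S-γ→H-ε 14×2=28, S-δ→H-β 5×3=15, S-ε→H-ε 20×6=120, S-ζ→H-δ 14×2=28
  delivery cost 260, fixed 20 → total 280.
Compare {H-α, H-β, H-δ, H-ε}: delivery cost 260 + fixed 23 = 283.
Compare {H-β, H-γ, H-δ, H-ε}: delivery cost 260 + fixed 24 = 284.
Compare {H-β, H-δ, H-ε, H-ζ}: delivery cost 260 + fixed 24 = 284.
All other subsets cost ≥ 283. Minimum total cost: 280.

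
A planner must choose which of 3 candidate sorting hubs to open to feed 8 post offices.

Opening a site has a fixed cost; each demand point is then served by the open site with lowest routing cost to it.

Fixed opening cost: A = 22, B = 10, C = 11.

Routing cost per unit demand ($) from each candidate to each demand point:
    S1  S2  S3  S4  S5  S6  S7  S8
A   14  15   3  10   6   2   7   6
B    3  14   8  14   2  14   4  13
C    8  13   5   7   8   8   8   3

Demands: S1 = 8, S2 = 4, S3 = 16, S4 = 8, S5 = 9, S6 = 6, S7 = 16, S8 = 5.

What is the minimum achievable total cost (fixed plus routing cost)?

Open {A, B, C}: assign each demand point to its cheapest open site.
  S1→B 8×3=24, S2→C 4×13=52, S3→A 16×3=48, S4→C 8×7=56, S5→B 9×2=18, S6→A 6×2=12, S7→B 16×4=64, S8→C 5×3=15
  routing cost 289, fixed 43 → total 332.
Compare {A, B}: routing cost 332 + fixed 32 = 364.
Compare {B, C}: routing cost 357 + fixed 21 = 378.
Compare {A, C}: routing cost 413 + fixed 33 = 446.
All other subsets cost ≥ 364. Minimum total cost: 332.

332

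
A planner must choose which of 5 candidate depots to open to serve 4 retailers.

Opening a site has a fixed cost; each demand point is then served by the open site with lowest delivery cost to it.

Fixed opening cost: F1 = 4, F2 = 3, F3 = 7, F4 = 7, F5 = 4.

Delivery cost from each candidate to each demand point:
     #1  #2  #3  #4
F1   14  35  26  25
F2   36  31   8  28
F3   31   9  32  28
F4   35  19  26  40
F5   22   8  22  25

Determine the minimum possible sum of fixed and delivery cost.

Open {F1, F2, F5}: assign each demand point to its cheapest open site.
  #1→F1 14, #2→F5 8, #3→F2 8, #4→F1 25
  delivery cost 55, fixed 11 → total 66.
Compare {F2, F5}: delivery cost 63 + fixed 7 = 70.
Compare {F1, F2, F3}: delivery cost 56 + fixed 14 = 70.
Compare {F1, F2, F3, F5}: delivery cost 55 + fixed 18 = 73.
All other subsets cost ≥ 70. Minimum total cost: 66.

66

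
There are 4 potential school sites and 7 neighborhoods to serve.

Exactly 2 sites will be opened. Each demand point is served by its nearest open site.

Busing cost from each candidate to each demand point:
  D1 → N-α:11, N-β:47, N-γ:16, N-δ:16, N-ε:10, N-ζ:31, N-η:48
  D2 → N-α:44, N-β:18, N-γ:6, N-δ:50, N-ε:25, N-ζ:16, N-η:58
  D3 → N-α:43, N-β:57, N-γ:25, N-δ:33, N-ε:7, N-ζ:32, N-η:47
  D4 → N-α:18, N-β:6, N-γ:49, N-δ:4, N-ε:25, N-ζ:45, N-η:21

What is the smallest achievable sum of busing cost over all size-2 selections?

96

Open {D2, D4}.
  N-α→D4 18, N-β→D4 6, N-γ→D2 6, N-δ→D4 4, N-ε→D2 25, N-ζ→D2 16, N-η→D4 21  ⇒ total 96.
Compare {D1, D4}: total 99.
Compare {D3, D4}: total 113.
No size-2 selection does better; minimum is 96.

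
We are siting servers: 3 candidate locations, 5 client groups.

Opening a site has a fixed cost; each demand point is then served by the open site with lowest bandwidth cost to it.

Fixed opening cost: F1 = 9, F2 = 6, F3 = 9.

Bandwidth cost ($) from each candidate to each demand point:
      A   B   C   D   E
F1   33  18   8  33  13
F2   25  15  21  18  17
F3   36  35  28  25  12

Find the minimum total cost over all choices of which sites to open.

Open {F1, F2}: assign each demand point to its cheapest open site.
  A→F2 25, B→F2 15, C→F1 8, D→F2 18, E→F1 13
  bandwidth cost 79, fixed 15 → total 94.
Compare {F2}: bandwidth cost 96 + fixed 6 = 102.
Compare {F1, F2, F3}: bandwidth cost 78 + fixed 24 = 102.
Compare {F2, F3}: bandwidth cost 91 + fixed 15 = 106.
All other subsets cost ≥ 102. Minimum total cost: 94.

94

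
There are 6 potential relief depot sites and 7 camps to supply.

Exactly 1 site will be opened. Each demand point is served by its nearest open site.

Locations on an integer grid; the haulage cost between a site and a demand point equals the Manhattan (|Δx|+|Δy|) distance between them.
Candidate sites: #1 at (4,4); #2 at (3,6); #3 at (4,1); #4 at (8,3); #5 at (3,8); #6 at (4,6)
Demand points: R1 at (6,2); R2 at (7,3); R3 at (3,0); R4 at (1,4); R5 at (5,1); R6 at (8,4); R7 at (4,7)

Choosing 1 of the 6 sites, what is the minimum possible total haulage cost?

Open {#1}.
  R1→#1 4, R2→#1 4, R3→#1 5, R4→#1 3, R5→#1 4, R6→#1 4, R7→#1 3  ⇒ total 27.
Compare {#3}: total 30.
Compare {#4}: total 34.
No size-1 selection does better; minimum is 27.

27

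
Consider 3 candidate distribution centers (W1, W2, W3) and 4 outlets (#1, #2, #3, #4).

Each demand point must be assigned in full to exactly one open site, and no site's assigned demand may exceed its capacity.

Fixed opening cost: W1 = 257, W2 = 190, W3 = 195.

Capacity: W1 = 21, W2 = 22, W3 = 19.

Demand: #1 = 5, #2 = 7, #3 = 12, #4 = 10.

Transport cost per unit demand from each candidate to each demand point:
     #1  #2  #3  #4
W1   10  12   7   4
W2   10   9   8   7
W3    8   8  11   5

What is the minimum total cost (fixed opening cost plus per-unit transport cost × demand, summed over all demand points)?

634

Open {W2, W3}; cheapest assignment that respects the capacities:
  W2 (cap 22, load 19): #2, #3 — cost 7×9 + 12×8 = 159
  W3 (cap 19, load 15): #1, #4 — cost 5×8 + 10×5 = 90
  Shipping 249, fixed 385 → total 634.
  Any other capacity-feasible assignment to {W2, W3} ships for at least 249.
Compare {W1, W3}: its best feasible assignment gives total 692.
Compare {W1, W2}: its best feasible assignment gives total 696.
Every other set of open sites that can feasibly serve all demand totals ≥ 692 even under its best assignment. Minimum: 634.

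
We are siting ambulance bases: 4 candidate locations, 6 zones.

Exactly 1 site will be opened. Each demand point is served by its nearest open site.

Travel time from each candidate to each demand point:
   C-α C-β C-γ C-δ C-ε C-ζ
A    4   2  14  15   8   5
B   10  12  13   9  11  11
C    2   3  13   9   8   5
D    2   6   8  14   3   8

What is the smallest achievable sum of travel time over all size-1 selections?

Open {C}.
  C-α→C 2, C-β→C 3, C-γ→C 13, C-δ→C 9, C-ε→C 8, C-ζ→C 5  ⇒ total 40.
Compare {D}: total 41.
Compare {A}: total 48.
No size-1 selection does better; minimum is 40.

40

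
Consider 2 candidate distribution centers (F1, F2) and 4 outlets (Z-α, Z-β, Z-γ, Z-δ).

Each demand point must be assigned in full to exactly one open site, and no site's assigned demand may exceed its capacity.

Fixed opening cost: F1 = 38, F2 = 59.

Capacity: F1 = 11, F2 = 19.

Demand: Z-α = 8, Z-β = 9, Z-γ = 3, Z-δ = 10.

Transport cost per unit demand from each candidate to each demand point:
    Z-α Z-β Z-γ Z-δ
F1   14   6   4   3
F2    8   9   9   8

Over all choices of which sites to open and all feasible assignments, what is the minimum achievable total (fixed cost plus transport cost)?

382

Open {F1, F2}; cheapest assignment that respects the capacities:
  F1 (cap 11, load 11): Z-α, Z-γ — cost 8×14 + 3×4 = 124
  F2 (cap 19, load 19): Z-β, Z-δ — cost 9×9 + 10×8 = 161
  Shipping 285, fixed 97 → total 382.
  Any other capacity-feasible assignment to {F1, F2} ships for at least 285.
Total demand is 30 and no other set of sites has combined capacity ≥ 30, so {F1, F2} is the only feasible choice of open sites. Minimum: 382.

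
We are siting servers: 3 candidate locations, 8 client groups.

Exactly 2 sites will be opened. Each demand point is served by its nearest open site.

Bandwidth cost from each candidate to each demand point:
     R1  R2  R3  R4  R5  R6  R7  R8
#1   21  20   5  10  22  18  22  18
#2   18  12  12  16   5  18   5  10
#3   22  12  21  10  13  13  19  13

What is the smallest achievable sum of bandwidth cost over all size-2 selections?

83

Open {#1, #2}.
  R1→#2 18, R2→#2 12, R3→#1 5, R4→#1 10, R5→#2 5, R6→#1 18, R7→#2 5, R8→#2 10  ⇒ total 83.
Compare {#2, #3}: total 85.
Compare {#1, #3}: total 106.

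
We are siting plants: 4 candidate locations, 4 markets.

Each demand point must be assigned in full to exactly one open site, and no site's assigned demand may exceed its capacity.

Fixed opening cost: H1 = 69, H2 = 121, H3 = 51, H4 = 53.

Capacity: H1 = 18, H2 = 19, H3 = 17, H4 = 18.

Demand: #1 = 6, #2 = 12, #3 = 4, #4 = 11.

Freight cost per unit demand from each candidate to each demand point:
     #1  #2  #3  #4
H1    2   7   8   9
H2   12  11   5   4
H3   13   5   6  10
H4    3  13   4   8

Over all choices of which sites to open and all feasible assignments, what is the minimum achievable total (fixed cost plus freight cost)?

Open {H3, H4}; cheapest assignment that respects the capacities:
  H3 (cap 17, load 16): #2, #3 — cost 12×5 + 4×6 = 84
  H4 (cap 18, load 17): #1, #4 — cost 6×3 + 11×8 = 106
  Shipping 190, fixed 104 → total 294.
  Any other capacity-feasible assignment to {H3, H4} ships for at least 190.
Compare {H1, H3}: its best feasible assignment gives total 315.
Compare {H1, H4}: its best feasible assignment gives total 322.
Every other set of open sites that can feasibly serve all demand totals ≥ 315 even under its best assignment. Minimum: 294.

294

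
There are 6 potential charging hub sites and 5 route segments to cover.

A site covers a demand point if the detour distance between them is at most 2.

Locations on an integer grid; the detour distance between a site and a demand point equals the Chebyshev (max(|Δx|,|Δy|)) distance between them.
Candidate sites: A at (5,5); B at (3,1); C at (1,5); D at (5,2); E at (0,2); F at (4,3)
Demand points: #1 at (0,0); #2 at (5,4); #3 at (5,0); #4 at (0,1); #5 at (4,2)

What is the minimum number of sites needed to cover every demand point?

2

Coverage sets (demand points within 2 of each site):
  A: {#2}
  B: {#3, #5}
  C: {}
  D: {#2, #3, #5}
  E: {#1, #4}
  F: {#2, #5}
No single site covers all 5 demand points.
But {D, E} covers everything, so the minimum is 2.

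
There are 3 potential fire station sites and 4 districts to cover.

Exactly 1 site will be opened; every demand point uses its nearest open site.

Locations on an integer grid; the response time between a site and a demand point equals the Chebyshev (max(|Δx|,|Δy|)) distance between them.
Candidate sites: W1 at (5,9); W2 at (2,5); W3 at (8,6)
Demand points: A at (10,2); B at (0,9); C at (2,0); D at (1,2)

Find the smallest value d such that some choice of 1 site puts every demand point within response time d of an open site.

Open {W2}.
  Farthest demand point is A at response time 8 (to W2); all others are ≤ 8.
With {W3} the worst case is 8.
With {W1} the worst case is 9.
No size-1 selection achieves below 8.

8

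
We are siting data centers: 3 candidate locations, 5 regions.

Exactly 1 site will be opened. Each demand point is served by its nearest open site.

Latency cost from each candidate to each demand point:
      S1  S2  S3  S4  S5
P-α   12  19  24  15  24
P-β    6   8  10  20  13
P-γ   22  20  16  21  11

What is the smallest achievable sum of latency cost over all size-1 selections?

57

Open {P-β}.
  S1→P-β 6, S2→P-β 8, S3→P-β 10, S4→P-β 20, S5→P-β 13  ⇒ total 57.
Compare {P-γ}: total 90.
Compare {P-α}: total 94.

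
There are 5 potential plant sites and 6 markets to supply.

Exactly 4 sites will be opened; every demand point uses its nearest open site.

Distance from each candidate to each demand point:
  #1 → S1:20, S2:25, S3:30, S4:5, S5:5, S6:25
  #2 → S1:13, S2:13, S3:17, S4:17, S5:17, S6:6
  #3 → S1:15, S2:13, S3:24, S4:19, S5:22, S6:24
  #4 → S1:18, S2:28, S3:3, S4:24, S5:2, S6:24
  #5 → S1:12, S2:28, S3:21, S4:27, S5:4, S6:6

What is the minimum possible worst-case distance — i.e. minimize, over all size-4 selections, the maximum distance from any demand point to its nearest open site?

13

Open {#1, #2, #3, #4}.
  Farthest demand point is S1 at distance 13 (to #2); all others are ≤ 13.
With {#1, #2, #4, #5} the worst case is 13.
With {#1, #3, #4, #5} the worst case is 13.
No size-4 selection achieves below 13.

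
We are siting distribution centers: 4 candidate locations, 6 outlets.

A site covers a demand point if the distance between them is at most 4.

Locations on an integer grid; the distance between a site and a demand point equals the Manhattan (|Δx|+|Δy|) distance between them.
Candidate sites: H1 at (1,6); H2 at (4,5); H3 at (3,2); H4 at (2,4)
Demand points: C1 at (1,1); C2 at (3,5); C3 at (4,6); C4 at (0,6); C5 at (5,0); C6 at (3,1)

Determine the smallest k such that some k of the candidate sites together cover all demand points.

Coverage sets (demand points within 4 of each site):
  H1: {C2, C3, C4}
  H2: {C2, C3}
  H3: {C1, C2, C5, C6}
  H4: {C1, C2, C3, C4, C6}
No single site covers all 6 demand points.
But {H1, H3} covers everything, so the minimum is 2.

2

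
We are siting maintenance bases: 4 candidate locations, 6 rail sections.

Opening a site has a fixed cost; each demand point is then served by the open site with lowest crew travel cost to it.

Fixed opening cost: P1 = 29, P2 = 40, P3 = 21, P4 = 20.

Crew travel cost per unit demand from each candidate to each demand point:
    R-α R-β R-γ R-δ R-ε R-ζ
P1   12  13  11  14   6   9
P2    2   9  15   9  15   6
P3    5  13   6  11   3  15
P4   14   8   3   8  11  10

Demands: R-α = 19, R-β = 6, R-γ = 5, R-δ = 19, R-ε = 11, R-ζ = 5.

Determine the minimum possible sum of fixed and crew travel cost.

397

Open {P2, P3, P4}: assign each demand point to its cheapest open site.
  R-α→P2 19×2=38, R-β→P4 6×8=48, R-γ→P4 5×3=15, R-δ→P4 19×8=152, R-ε→P3 11×3=33, R-ζ→P2 5×6=30
  crew travel cost 316, fixed 81 → total 397.
Compare {P2, P3}: crew travel cost 356 + fixed 61 = 417.
Compare {P1, P2, P3, P4}: crew travel cost 316 + fixed 110 = 426.
Compare {P3, P4}: crew travel cost 393 + fixed 41 = 434.
All other subsets cost ≥ 417. Minimum total cost: 397.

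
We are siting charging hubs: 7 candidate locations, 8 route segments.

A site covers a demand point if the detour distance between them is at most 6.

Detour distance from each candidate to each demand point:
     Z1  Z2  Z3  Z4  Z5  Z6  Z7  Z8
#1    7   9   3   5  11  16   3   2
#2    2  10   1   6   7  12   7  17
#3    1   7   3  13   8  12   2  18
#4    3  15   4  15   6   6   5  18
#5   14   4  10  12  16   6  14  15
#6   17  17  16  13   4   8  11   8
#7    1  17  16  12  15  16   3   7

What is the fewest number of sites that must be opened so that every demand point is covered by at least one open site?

Coverage sets (demand points within 6 of each site):
  #1: {Z3, Z4, Z7, Z8}
  #2: {Z1, Z3, Z4}
  #3: {Z1, Z3, Z7}
  #4: {Z1, Z3, Z5, Z6, Z7}
  #5: {Z2, Z6}
  #6: {Z5}
  #7: {Z1, Z7}
No 2 sites suffice: every size-2 union leaves at least one demand point uncovered.
But {#1, #4, #5} covers everything, so the minimum is 3.

3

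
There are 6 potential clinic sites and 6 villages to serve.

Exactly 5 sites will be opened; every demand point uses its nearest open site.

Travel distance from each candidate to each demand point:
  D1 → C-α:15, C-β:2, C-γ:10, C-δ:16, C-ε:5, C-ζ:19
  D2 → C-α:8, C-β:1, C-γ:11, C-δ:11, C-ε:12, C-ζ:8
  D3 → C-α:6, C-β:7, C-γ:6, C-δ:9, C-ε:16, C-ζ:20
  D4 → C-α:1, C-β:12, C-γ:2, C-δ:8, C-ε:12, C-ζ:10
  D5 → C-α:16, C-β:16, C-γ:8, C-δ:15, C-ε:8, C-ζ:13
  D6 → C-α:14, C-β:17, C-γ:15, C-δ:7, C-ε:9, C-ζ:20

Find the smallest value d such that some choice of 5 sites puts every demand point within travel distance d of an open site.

Open {D1, D2, D3, D4, D5}.
  Farthest demand point is C-δ at travel distance 8 (to D4); all others are ≤ 8.
With {D1, D2, D3, D4, D6} the worst case is 8.
With {D1, D2, D3, D5, D6} the worst case is 8.
No size-5 selection achieves below 8.

8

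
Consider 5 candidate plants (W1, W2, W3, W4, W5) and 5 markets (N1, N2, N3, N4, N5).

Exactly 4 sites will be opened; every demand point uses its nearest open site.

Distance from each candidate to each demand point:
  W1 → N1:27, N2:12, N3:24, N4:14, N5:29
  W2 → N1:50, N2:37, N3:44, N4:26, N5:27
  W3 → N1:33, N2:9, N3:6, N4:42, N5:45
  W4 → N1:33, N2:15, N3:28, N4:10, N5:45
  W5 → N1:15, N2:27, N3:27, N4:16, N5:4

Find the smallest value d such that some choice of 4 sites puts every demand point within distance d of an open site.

15

Open {W1, W2, W3, W5}.
  Farthest demand point is N1 at distance 15 (to W5); all others are ≤ 15.
With {W1, W3, W4, W5} the worst case is 15.
With {W2, W3, W4, W5} the worst case is 15.
No size-4 selection achieves below 15.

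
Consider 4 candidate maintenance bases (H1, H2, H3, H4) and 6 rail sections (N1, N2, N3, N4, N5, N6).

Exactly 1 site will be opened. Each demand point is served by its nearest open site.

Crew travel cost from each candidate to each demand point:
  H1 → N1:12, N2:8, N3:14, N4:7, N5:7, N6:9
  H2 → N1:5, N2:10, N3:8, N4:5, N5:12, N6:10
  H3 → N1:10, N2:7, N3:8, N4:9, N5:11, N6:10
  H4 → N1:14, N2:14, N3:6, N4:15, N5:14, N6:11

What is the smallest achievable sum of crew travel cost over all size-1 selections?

Open {H2}.
  N1→H2 5, N2→H2 10, N3→H2 8, N4→H2 5, N5→H2 12, N6→H2 10  ⇒ total 50.
Compare {H3}: total 55.
Compare {H1}: total 57.
No size-1 selection does better; minimum is 50.

50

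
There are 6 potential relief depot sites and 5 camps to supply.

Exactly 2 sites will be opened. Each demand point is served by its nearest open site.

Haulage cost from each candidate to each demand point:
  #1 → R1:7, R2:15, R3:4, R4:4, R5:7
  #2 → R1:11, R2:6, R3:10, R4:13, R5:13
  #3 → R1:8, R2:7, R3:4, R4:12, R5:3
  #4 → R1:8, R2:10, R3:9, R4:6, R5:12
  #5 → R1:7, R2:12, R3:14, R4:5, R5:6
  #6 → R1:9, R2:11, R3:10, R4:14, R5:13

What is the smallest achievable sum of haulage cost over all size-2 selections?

Open {#1, #3}.
  R1→#1 7, R2→#3 7, R3→#1 4, R4→#1 4, R5→#3 3  ⇒ total 25.
Compare {#3, #5}: total 26.
Compare {#1, #2}: total 28.
No size-2 selection does better; minimum is 25.

25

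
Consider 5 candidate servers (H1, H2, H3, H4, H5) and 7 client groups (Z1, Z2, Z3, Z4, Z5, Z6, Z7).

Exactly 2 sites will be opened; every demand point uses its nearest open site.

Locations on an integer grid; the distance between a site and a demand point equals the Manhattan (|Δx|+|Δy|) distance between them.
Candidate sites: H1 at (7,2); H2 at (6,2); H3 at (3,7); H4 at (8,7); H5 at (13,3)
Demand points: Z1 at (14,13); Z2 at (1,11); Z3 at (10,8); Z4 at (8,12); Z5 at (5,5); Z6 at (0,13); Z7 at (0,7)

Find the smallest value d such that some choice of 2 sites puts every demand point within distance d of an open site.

Open {H3, H5}.
  Farthest demand point is Z1 at distance 11 (to H5); all others are ≤ 11.
With {H3, H4} the worst case is 12.
With {H1, H4} the worst case is 14.
No size-2 selection achieves below 11.

11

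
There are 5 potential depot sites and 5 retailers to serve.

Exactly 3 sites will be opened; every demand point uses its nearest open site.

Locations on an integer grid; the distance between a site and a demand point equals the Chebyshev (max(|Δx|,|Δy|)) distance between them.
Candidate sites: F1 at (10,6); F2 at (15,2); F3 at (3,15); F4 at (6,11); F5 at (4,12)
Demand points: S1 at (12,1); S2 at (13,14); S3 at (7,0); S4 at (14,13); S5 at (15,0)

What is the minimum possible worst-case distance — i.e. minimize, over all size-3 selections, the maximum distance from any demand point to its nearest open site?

7

Open {F1, F2, F4}.
  Farthest demand point is S2 at distance 7 (to F4); all others are ≤ 7.
With {F1, F3, F4} the worst case is 7.
With {F1, F4, F5} the worst case is 7.
No size-3 selection achieves below 7.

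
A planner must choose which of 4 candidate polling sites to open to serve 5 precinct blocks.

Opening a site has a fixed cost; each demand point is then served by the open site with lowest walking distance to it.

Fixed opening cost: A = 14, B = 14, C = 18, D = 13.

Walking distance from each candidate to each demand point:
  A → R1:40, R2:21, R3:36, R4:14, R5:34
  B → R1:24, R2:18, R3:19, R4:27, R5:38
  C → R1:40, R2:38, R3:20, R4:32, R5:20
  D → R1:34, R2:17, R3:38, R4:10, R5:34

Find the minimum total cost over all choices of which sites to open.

Open {B, D}: assign each demand point to its cheapest open site.
  R1→B 24, R2→D 17, R3→B 19, R4→D 10, R5→D 34
  walking distance 104, fixed 27 → total 131.
Compare {C, D}: walking distance 101 + fixed 31 = 132.
Compare {B, C, D}: walking distance 90 + fixed 45 = 135.
Compare {A, B}: walking distance 109 + fixed 28 = 137.
All other subsets cost ≥ 132. Minimum total cost: 131.

131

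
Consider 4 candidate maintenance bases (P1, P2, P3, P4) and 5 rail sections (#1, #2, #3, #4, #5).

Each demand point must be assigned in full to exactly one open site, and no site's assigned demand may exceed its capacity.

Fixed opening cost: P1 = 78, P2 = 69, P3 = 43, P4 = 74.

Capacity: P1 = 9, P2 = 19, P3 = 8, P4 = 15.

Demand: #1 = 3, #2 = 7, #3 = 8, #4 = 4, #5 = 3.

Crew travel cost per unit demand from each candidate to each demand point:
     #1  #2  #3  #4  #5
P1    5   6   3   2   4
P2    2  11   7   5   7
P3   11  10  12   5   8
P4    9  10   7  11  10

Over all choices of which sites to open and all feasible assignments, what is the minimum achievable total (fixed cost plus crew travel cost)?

285

Open {P2, P3}; cheapest assignment that respects the capacities:
  P2 (cap 19, load 18): #1, #3, #4, #5 — cost 3×2 + 8×7 + 4×5 + 3×7 = 103
  P3 (cap 8, load 7): #2 — cost 7×10 = 70
  Shipping 173, fixed 112 → total 285.
  Any other capacity-feasible assignment to {P2, P3} ships for at least 173.
Compare {P1, P2}: its best feasible assignment gives total 292.
Compare {P2, P4}: its best feasible assignment gives total 316.
Every other set of open sites that can feasibly serve all demand totals ≥ 292 even under its best assignment. Minimum: 285.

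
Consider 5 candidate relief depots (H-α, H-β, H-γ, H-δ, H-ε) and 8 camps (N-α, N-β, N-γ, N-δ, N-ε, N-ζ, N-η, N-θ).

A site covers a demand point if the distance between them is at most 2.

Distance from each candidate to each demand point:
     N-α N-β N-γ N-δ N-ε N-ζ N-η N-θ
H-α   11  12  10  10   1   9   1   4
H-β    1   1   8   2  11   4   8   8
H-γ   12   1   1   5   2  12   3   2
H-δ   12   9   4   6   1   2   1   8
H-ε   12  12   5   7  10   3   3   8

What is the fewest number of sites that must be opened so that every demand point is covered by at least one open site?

3

Coverage sets (demand points within 2 of each site):
  H-α: {N-ε, N-η}
  H-β: {N-α, N-β, N-δ}
  H-γ: {N-β, N-γ, N-ε, N-θ}
  H-δ: {N-ε, N-ζ, N-η}
  H-ε: {}
No 2 sites suffice: every size-2 union leaves at least one demand point uncovered.
But {H-β, H-γ, H-δ} covers everything, so the minimum is 3.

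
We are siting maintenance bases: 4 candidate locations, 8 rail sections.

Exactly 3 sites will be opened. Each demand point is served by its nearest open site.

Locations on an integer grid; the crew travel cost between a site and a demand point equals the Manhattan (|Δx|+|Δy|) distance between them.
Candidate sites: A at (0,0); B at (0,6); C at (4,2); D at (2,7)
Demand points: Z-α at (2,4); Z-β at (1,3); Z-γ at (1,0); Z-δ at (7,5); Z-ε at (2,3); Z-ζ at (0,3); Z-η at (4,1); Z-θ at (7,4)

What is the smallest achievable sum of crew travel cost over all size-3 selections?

26

Open {A, C, D}.
  Z-α→D 3, Z-β→A 4, Z-γ→A 1, Z-δ→C 6, Z-ε→C 3, Z-ζ→A 3, Z-η→C 1, Z-θ→C 5  ⇒ total 26.
Compare {A, B, C}: total 27.
Compare {B, C, D}: total 30.
No size-3 selection does better; minimum is 26.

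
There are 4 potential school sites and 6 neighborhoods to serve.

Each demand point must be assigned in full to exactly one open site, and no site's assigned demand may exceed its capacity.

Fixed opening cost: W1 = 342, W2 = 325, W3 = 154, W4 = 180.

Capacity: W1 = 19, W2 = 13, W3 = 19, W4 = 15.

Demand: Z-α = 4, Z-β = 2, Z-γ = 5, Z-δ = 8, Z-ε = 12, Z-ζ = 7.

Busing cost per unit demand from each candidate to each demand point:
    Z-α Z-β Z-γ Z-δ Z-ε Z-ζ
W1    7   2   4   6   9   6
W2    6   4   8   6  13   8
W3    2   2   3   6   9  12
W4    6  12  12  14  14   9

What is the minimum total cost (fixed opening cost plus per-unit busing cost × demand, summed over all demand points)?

Open {W1, W3}; cheapest assignment that respects the capacities:
  W1 (cap 19, load 19): Z-ε, Z-ζ — cost 12×9 + 7×6 = 150
  W3 (cap 19, load 19): Z-α, Z-β, Z-γ, Z-δ — cost 4×2 + 2×2 + 5×3 + 8×6 = 75
  Shipping 225, fixed 496 → total 721.
  Any other capacity-feasible assignment to {W1, W3} ships for at least 225.
Compare {W1, W3, W4}: its best feasible assignment gives total 901.
Compare {W2, W3, W4}: its best feasible assignment gives total 921.
Every other set of open sites that can feasibly serve all demand totals ≥ 901 even under its best assignment. Minimum: 721.

721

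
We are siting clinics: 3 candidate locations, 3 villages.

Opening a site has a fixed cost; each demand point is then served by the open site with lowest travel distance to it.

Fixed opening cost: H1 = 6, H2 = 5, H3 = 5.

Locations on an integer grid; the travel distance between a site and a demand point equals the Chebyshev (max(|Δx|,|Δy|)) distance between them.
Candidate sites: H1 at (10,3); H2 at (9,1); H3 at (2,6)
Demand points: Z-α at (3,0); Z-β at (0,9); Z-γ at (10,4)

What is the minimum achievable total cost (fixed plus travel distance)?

21

Open {H1, H3}: assign each demand point to its cheapest open site.
  Z-α→H3 6, Z-β→H3 3, Z-γ→H1 1
  travel distance 10, fixed 11 → total 21.
Compare {H3}: travel distance 17 + fixed 5 = 22.
Compare {H2, H3}: travel distance 12 + fixed 10 = 22.
Compare {H2}: travel distance 18 + fixed 5 = 23.
All other subsets cost ≥ 22. Minimum total cost: 21.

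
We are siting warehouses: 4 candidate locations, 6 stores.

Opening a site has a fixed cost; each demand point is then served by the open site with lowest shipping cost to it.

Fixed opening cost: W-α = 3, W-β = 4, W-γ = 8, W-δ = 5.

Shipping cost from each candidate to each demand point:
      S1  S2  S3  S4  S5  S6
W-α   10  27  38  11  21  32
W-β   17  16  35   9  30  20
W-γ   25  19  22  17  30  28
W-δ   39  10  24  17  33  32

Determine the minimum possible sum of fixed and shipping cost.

106

Open {W-α, W-β, W-δ}: assign each demand point to its cheapest open site.
  S1→W-α 10, S2→W-δ 10, S3→W-δ 24, S4→W-β 9, S5→W-α 21, S6→W-β 20
  shipping cost 94, fixed 12 → total 106.
Compare {W-α, W-β, W-γ, W-δ}: shipping cost 92 + fixed 20 = 112.
Compare {W-α, W-β, W-γ}: shipping cost 98 + fixed 15 = 113.
Compare {W-α, W-δ}: shipping cost 108 + fixed 8 = 116.
All other subsets cost ≥ 112. Minimum total cost: 106.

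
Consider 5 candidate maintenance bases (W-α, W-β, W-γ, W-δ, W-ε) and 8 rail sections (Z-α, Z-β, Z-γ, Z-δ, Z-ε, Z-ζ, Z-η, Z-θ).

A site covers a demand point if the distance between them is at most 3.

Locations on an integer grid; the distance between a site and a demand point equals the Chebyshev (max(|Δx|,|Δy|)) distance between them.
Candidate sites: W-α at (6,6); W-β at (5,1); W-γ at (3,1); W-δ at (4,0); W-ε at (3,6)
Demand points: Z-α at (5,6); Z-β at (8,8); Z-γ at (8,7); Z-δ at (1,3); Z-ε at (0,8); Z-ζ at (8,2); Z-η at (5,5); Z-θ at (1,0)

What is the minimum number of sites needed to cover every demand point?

4

Coverage sets (demand points within 3 of each site):
  W-α: {Z-α, Z-β, Z-γ, Z-η}
  W-β: {Z-ζ}
  W-γ: {Z-δ, Z-θ}
  W-δ: {Z-δ, Z-θ}
  W-ε: {Z-α, Z-δ, Z-ε, Z-η}
No 3 sites suffice: every size-3 union leaves at least one demand point uncovered.
But {W-α, W-β, W-γ, W-ε} covers everything, so the minimum is 4.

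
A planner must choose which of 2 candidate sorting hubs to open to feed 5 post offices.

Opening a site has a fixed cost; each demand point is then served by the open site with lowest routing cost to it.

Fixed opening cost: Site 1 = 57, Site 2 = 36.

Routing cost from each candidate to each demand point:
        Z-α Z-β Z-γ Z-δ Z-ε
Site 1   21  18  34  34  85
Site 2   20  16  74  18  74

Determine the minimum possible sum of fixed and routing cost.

Open {Site 2}: assign each demand point to its cheapest open site.
  Z-α→Site 2 20, Z-β→Site 2 16, Z-γ→Site 2 74, Z-δ→Site 2 18, Z-ε→Site 2 74
  routing cost 202, fixed 36 → total 238.
Compare {Site 1}: routing cost 192 + fixed 57 = 249.
Compare {Site 1, Site 2}: routing cost 162 + fixed 93 = 255.

238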